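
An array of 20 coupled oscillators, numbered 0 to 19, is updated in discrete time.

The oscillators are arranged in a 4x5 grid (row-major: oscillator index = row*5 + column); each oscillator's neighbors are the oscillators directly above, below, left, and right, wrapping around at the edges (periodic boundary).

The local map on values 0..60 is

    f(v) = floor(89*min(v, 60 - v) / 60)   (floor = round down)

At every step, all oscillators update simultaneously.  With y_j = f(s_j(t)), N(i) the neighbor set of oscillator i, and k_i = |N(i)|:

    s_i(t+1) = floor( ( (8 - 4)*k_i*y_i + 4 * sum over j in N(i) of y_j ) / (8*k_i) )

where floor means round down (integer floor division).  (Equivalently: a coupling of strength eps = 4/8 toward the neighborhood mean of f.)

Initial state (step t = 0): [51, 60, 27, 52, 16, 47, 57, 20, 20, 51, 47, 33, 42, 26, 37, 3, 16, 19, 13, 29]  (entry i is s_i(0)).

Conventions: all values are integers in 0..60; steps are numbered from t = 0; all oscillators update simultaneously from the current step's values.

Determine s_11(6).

Simulating step by step:
t=0: [51, 60, 27, 52, 16, 47, 57, 20, 20, 51, 47, 33, 42, 26, 37, 3, 16, 19, 13, 29]
t=1: [12, 10, 28, 19, 21, 15, 13, 26, 25, 19, 21, 29, 29, 32, 31, 14, 20, 27, 24, 31]
t=2: [19, 20, 35, 32, 30, 22, 24, 36, 35, 30, 31, 36, 41, 40, 39, 25, 29, 38, 36, 37]
t=3: [31, 32, 35, 39, 40, 34, 33, 34, 37, 40, 38, 36, 30, 30, 34, 37, 38, 33, 34, 35]
t=4: [39, 39, 37, 32, 32, 37, 39, 38, 34, 31, 34, 36, 41, 41, 36, 35, 34, 38, 38, 35]
t=5: [33, 32, 34, 38, 39, 34, 32, 32, 37, 40, 36, 34, 29, 30, 35, 36, 35, 32, 33, 36]
t=6: [38, 40, 38, 33, 32, 37, 40, 40, 35, 32, 36, 38, 42, 41, 36, 35, 37, 40, 39, 35]

Answer: s_11(6) = 38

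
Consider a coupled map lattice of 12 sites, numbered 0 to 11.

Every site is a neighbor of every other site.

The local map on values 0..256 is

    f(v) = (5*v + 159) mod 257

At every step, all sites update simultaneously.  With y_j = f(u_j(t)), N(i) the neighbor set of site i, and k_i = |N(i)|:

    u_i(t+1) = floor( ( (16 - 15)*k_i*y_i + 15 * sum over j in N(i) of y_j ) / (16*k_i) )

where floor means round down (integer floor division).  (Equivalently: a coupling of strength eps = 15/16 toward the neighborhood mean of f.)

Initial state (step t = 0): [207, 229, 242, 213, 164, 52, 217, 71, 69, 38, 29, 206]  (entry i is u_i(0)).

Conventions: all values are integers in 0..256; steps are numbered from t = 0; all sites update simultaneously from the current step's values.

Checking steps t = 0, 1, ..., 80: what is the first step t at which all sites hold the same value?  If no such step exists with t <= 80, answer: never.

Simulating step by step:
t=0: [207, 229, 242, 213, 164, 52, 217, 71, 69, 38, 29, 206]  (not all equal)
t=1: [132, 135, 134, 131, 131, 132, 131, 136, 130, 134, 135, 132]  (not all equal)
t=2: [51, 51, 51, 51, 51, 51, 51, 51, 52, 51, 51, 51]  (not all equal)
t=3: [157, 157, 157, 157, 157, 157, 157, 157, 157, 157, 157, 157]  (all equal)

Answer: 3
Key observation: Synchronization is absorbing here: once all sites are equal they stay equal, and step 3 is the first all-equal step.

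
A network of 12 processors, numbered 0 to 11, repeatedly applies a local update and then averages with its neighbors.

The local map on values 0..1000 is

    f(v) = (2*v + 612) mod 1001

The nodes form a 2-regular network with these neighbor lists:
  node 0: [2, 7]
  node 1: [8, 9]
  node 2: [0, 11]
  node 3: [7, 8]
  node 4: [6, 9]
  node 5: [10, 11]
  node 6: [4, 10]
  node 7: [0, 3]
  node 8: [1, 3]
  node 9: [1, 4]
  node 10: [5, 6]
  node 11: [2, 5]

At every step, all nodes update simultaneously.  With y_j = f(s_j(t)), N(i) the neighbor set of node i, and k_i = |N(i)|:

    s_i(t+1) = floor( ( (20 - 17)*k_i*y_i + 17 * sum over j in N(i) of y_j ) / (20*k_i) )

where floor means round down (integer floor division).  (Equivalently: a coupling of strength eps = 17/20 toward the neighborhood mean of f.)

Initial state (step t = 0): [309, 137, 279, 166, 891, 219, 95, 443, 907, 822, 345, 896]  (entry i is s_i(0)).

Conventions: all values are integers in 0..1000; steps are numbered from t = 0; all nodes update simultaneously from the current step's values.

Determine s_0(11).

Simulating step by step:
t=0: [309, 137, 279, 166, 891, 219, 95, 443, 907, 822, 345, 896]
t=1: [317, 421, 293, 533, 507, 306, 414, 573, 841, 581, 406, 152]
t=2: [442, 520, 522, 547, 608, 602, 511, 505, 524, 574, 344, 315]
t=3: [616, 700, 411, 649, 715, 351, 573, 603, 675, 742, 660, 660]
t=4: [657, 449, 818, 892, 367, 838, 526, 867, 534, 35, 594, 456]
t=5: [389, 654, 652, 493, 623, 604, 585, 612, 485, 465, 523, 304]
t=6: [802, 614, 395, 691, 690, 495, 760, 544, 731, 835, 778, 769]
t=7: [499, 275, 214, 476, 322, 223, 511, 617, 789, 819, 335, 448]
t=8: [467, 209, 480, 523, 412, 343, 322, 624, 335, 214, 335, 116]
t=9: [689, 140, 675, 583, 190, 522, 342, 639, 333, 203, 276, 495]
t=10: [934, 258, 819, 612, 281, 422, 535, 883, 750, 803, 428, 776]
t=11: [336, 157, 309, 331, 407, 335, 374, 614, 425, 159, 552, 323]

Answer: s_0(11) = 336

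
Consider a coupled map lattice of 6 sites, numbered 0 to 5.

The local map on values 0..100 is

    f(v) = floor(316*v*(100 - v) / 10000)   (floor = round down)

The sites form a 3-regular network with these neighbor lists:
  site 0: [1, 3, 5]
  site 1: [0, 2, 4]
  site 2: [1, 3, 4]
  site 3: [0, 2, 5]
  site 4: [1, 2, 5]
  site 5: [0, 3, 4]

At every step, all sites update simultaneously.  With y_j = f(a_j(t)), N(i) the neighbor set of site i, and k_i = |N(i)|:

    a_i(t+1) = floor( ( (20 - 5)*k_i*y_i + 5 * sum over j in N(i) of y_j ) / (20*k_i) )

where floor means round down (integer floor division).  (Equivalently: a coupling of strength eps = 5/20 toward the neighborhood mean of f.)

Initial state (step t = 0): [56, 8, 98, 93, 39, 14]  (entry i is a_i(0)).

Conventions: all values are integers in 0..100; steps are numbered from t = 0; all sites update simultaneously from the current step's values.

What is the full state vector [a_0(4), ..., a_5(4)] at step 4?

Simulating step by step:
t=0: [56, 8, 98, 93, 39, 14]
t=1: [64, 30, 14, 25, 61, 42]
t=2: [70, 64, 45, 59, 71, 74]
t=3: [66, 71, 76, 74, 66, 62]
t=4: [69, 65, 59, 61, 68, 72]

Answer: [69, 65, 59, 61, 68, 72]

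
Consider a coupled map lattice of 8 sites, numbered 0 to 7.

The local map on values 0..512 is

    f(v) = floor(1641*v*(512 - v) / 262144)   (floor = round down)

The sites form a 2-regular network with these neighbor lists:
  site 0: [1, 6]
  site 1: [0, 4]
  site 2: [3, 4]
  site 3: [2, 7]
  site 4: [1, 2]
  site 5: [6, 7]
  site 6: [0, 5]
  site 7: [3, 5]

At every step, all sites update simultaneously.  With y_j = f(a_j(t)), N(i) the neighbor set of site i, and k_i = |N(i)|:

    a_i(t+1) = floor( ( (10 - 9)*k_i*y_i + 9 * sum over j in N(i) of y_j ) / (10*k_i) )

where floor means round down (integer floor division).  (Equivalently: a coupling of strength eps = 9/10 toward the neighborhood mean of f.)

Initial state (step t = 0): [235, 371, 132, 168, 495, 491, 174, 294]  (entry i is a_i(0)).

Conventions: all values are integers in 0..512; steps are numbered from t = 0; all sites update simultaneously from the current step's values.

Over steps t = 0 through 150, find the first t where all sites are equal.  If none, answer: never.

Answer: 12
Key observation: Synchronization is absorbing here: once all sites are equal they stay equal, and step 12 is the first all-equal step.

Derivation:
t=0: [235, 371, 132, 168, 495, 491, 174, 294]  (not all equal)
t=1: [353, 239, 217, 357, 293, 352, 248, 231]  (not all equal)
t=2: [402, 379, 376, 397, 403, 401, 357, 354]  (not all equal)
t=3: [325, 279, 283, 330, 313, 341, 283, 288]  (not all equal)
t=4: [402, 386, 384, 401, 403, 400, 375, 373]  (not all equal)
t=5: [308, 277, 279, 311, 302, 318, 282, 283]  (not all equal)
t=6: [405, 396, 395, 404, 405, 403, 391, 390]  (not all equal)
t=7: [289, 272, 273, 291, 286, 294, 274, 275]  (not all equal)
t=8: [407, 403, 403, 406, 407, 406, 402, 402]  (not all equal)
t=9: [274, 267, 268, 274, 273, 275, 268, 269]  (not all equal)
t=10: [408, 408, 408, 408, 408, 408, 407, 407]  (not all equal)
t=11: [265, 265, 265, 265, 265, 266, 265, 265]  (not all equal)
t=12: [409, 409, 409, 409, 409, 409, 409, 409]  (all equal)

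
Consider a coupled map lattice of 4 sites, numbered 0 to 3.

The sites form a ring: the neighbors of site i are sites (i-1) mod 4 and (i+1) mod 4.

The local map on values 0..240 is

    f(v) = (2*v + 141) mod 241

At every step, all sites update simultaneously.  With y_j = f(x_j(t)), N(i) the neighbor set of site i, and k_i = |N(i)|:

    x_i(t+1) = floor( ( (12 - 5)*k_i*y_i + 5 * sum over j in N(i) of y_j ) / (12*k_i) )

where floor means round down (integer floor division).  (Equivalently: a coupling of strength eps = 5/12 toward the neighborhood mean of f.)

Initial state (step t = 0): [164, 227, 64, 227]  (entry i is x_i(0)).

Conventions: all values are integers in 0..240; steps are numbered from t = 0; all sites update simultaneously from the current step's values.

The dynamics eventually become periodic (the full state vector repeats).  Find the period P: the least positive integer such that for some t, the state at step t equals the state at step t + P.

Simulating step by step:
t=0: [164, 227, 64, 227]
t=1: [180, 119, 63, 119]
t=2: [68, 89, 72, 89]
t=3: [53, 62, 58, 62]
t=4: [13, 18, 19, 18]
t=5: [171, 175, 178, 175]
t=6: [4, 8, 12, 8]
t=7: [152, 157, 161, 157]
t=8: [208, 213, 218, 213]
t=9: [79, 85, 90, 85]
t=10: [63, 69, 75, 69]
t=11: [31, 38, 45, 38]
t=12: [208, 217, 225, 217]
t=13: [82, 92, 102, 92]
t=14: [72, 84, 95, 84]
t=15: [54, 67, 80, 67]
t=16: [18, 34, 49, 34]
t=17: [190, 208, 226, 208]
t=18: [54, 75, 96, 75]
t=19: [25, 50, 74, 50]
t=20: [111, 49, 28, 49]
t=21: [170, 205, 214, 205]
t=22: [168, 108, 79, 108]
t=23: [186, 128, 82, 128]
t=24: [83, 110, 102, 110]
t=25: [88, 105, 110, 105]
t=26: [90, 105, 115, 105]
t=27: [92, 107, 121, 107]
t=28: [96, 113, 130, 113]
t=29: [106, 126, 145, 126]
t=30: [128, 151, 174, 151]
t=31: [175, 151, 88, 151]
t=32: [89, 135, 128, 135]
t=33: [116, 147, 161, 147]
t=34: [157, 186, 210, 186]
t=35: [137, 79, 59, 79]
t=36: [125, 73, 34, 73]
t=37: [106, 101, 141, 101]
t=38: [107, 120, 148, 120]
t=39: [124, 146, 172, 146]
t=40: [166, 143, 81, 143]
t=41: [212, 169, 113, 169]
t=42: [147, 182, 172, 182]
t=43: [122, 54, 11, 54]
t=44: [87, 68, 98, 68]
t=45: [58, 56, 71, 56]
t=46: [14, 19, 29, 19]
t=47: [173, 181, 190, 181]
t=48: [11, 21, 31, 21]
t=49: [171, 183, 194, 183]
t=50: [11, 24, 37, 24]
t=51: [173, 189, 204, 189]
t=52: [18, 36, 54, 36]
t=53: [192, 162, 93, 162]
t=54: [118, 157, 143, 157]
t=55: [168, 191, 197, 191]
t=56: [154, 84, 48, 84]
t=57: [149, 132, 166, 132]
t=58: [183, 185, 203, 185]
t=59: [26, 35, 50, 35]
t=60: [200, 163, 87, 163]
t=61: [128, 159, 137, 159]
t=62: [181, 195, 192, 195]
t=63: [32, 41, 45, 41]
t=64: [212, 220, 227, 220]
t=65: [89, 98, 107, 98]
t=66: [85, 96, 106, 96]
t=67: [79, 91, 103, 91]
t=68: [68, 82, 96, 82]
t=69: [47, 64, 80, 64]
t=70: [148, 77, 46, 77]
t=71: [136, 120, 158, 120]
t=72: [158, 162, 184, 162]
t=73: [219, 181, 109, 181]
t=74: [65, 57, 77, 57]
t=75: [23, 25, 37, 25]
t=76: [188, 195, 205, 195]
t=77: [40, 50, 60, 50]
t=78: [128, 50, 11, 50]
t=79: [91, 66, 95, 66]
t=80: [61, 54, 65, 54]
t=81: [16, 15, 20, 15]
t=82: [172, 173, 176, 173]
t=83: [3, 5, 8, 5]
t=84: [148, 151, 154, 151]
t=85: [198, 202, 205, 202]
t=86: [58, 62, 66, 62]
t=87: [19, 24, 28, 24]
t=88: [183, 188, 193, 188]
t=89: [29, 35, 40, 35]
t=90: [204, 210, 216, 210]
t=91: [72, 79, 86, 79]
t=92: [49, 58, 66, 58]
t=93: [146, 65, 25, 65]
t=94: [124, 97, 123, 97]
t=95: [125, 116, 124, 116]
t=96: [142, 139, 141, 139]
t=97: [181, 180, 180, 180]
t=98: [20, 19, 19, 19]
t=99: [180, 179, 179, 179]
t=100: [18, 17, 17, 17]
t=101: [176, 175, 175, 175]
t=102: [10, 9, 9, 9]
t=103: [160, 159, 159, 159]
t=104: [219, 218, 218, 218]
t=105: [96, 95, 95, 95]
t=106: [91, 90, 90, 90]
t=107: [81, 80, 80, 80]
t=108: [61, 60, 60, 60]
t=109: [21, 20, 20, 20]
t=110: [182, 181, 181, 181]
t=111: [22, 21, 21, 21]
t=112: [184, 183, 183, 183]
t=113: [26, 25, 25, 25]
t=114: [192, 191, 191, 191]
t=115: [42, 41, 41, 41]
t=116: [224, 223, 223, 223]
t=117: [106, 105, 105, 105]
t=118: [111, 110, 110, 110]
t=119: [121, 120, 120, 120]
t=120: [141, 140, 140, 140]
t=121: [181, 180, 180, 180]

Answer: 24
Key observation: The state at step 97, [181, 180, 180, 180], reappears at step 121 — and no state repeats earlier — so the cycle the system enters has period 24.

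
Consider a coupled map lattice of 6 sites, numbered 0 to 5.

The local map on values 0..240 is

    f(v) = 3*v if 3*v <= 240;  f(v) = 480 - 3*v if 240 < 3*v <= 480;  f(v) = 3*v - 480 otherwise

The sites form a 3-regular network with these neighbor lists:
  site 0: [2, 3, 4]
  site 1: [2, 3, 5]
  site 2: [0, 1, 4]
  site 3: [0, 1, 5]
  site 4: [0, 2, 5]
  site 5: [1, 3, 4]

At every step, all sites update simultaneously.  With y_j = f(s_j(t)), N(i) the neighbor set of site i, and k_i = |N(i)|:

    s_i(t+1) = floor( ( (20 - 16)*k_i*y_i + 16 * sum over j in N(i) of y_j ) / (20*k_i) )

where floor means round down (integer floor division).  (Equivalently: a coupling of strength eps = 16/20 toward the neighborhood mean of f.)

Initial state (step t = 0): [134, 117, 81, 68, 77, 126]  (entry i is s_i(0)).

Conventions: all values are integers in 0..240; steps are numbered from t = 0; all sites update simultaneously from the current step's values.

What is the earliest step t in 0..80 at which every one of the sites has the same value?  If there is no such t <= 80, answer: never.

Answer: 31
Key observation: Synchronization is absorbing here: once all sites are equal they stay equal, and step 31 is the first all-equal step.

Derivation:
t=0: [134, 117, 81, 68, 77, 126]  (not all equal)
t=1: [194, 170, 164, 123, 157, 170]  (not all equal)
t=2: [55, 46, 40, 65, 40, 46]  (not all equal)
t=3: [149, 148, 136, 156, 136, 148]  (not all equal)
t=4: [48, 39, 52, 30, 52, 39]  (not all equal)
t=5: [136, 120, 142, 118, 142, 120]  (not all equal)
t=6: [76, 104, 76, 108, 76, 104]  (not all equal)
t=7: [208, 180, 212, 181, 212, 180]  (not all equal)
t=8: [128, 86, 127, 83, 127, 86]  (not all equal)
t=9: [133, 191, 131, 190, 131, 191]  (not all equal)
t=10: [86, 90, 87, 89, 87, 90]  (not all equal)
t=11: [218, 213, 217, 213, 217, 213]  (not all equal)
t=12: [168, 162, 168, 163, 168, 162]  (not all equal)
t=13: [20, 11, 19, 11, 19, 11]  (not all equal)
t=14: [51, 39, 51, 40, 51, 39]  (not all equal)
t=15: [144, 127, 143, 127, 143, 127]  (not all equal)
t=16: [63, 86, 63, 85, 63, 86]  (not all equal)
t=17: [198, 214, 197, 213, 197, 214]  (not all equal)
t=18: [124, 147, 125, 148, 125, 147]  (not all equal)
t=19: [87, 55, 88, 56, 88, 55]  (not all equal)
t=20: [203, 179, 203, 180, 203, 179]  (not all equal)
t=21: [110, 77, 109, 76, 109, 77]  (not all equal)
t=22: [172, 209, 173, 208, 173, 209]  (not all equal)
t=23: [66, 117, 67, 116, 67, 117]  (not all equal)
t=24: [182, 149, 181, 148, 181, 149]  (not all equal)
t=25: [56, 41, 55, 42, 55, 41]  (not all equal)
t=26: [155, 135, 154, 135, 154, 135]  (not all equal)
t=27: [32, 59, 32, 59, 32, 59]  (not all equal)
t=28: [117, 155, 117, 155, 117, 155]  (not all equal)
t=29: [98, 45, 98, 45, 98, 45]  (not all equal)
t=30: [172, 148, 172, 148, 172, 148]  (not all equal)
t=31: [36, 36, 36, 36, 36, 36]  (all equal)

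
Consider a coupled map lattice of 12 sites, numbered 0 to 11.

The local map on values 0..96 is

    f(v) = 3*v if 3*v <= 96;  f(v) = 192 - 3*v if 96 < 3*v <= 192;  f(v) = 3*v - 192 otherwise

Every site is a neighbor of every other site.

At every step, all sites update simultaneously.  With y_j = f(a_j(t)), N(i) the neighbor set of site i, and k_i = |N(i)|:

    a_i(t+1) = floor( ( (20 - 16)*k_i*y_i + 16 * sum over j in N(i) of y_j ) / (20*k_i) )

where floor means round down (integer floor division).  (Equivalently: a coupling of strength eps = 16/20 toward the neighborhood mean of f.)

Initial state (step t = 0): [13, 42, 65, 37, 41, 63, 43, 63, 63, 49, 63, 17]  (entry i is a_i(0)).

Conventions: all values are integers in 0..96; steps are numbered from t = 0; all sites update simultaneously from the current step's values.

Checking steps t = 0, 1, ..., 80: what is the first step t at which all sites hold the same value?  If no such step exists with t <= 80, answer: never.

Simulating step by step:
t=0: [13, 42, 65, 37, 41, 63, 43, 63, 63, 49, 63, 17]  (not all equal)
t=1: [36, 39, 31, 41, 39, 31, 39, 31, 31, 36, 31, 37]  (not all equal)
t=2: [84, 82, 85, 82, 82, 85, 82, 85, 85, 84, 85, 83]  (not all equal)
t=3: [59, 58, 59, 58, 58, 59, 58, 59, 59, 59, 59, 58]  (not all equal)
t=4: [16, 16, 16, 16, 16, 16, 16, 16, 16, 16, 16, 16]  (all equal)

Answer: 4
Key observation: Synchronization is absorbing here: once all sites are equal they stay equal, and step 4 is the first all-equal step.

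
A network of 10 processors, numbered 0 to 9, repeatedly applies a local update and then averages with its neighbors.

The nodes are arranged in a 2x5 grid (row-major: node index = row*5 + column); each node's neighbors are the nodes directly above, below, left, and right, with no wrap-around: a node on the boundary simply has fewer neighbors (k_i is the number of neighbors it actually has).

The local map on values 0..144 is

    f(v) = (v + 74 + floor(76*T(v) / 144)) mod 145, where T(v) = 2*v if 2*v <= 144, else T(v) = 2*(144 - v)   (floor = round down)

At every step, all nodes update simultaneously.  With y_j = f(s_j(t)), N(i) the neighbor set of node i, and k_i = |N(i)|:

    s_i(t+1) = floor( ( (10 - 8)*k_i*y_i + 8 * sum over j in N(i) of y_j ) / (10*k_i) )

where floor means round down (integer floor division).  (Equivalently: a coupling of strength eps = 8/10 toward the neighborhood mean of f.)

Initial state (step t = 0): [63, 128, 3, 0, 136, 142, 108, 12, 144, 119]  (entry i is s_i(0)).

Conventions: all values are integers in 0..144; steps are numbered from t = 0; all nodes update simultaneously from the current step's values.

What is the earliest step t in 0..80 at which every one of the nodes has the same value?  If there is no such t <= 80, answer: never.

Answer: 4
Key observation: Synchronization is absorbing here: once all nodes are equal they stay equal, and step 4 is the first all-equal step.

Derivation:
t=0: [63, 128, 3, 0, 136, 142, 108, 12, 144, 119]  (not all equal)
t=1: [70, 71, 81, 75, 73, 67, 80, 80, 80, 73]  (not all equal)
t=2: [70, 74, 75, 76, 76, 72, 72, 76, 76, 76]  (not all equal)
t=3: [75, 75, 76, 76, 76, 75, 76, 76, 76, 76]  (not all equal)
t=4: [76, 76, 76, 76, 76, 76, 76, 76, 76, 76]  (all equal)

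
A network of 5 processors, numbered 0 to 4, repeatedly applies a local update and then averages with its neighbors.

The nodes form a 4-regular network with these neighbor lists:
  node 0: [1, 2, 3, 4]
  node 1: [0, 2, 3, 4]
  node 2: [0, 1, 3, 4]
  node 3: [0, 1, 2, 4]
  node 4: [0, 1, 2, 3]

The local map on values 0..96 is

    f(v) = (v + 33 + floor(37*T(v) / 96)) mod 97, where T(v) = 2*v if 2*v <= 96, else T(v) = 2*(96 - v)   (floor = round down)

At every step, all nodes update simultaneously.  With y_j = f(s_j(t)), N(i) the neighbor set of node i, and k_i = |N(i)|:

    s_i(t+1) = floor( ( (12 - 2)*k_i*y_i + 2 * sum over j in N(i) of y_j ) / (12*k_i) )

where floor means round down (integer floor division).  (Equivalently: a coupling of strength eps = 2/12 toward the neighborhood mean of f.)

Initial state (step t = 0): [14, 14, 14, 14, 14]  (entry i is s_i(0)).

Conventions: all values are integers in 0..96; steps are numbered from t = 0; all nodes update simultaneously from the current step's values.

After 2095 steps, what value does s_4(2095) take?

Answer: s_4(2095) = 82
Key observation: The state at step 6, [28, 28, 28, 28, 28], reappears at step 8: the system is in a cycle of period 2 from step 6 on.  Therefore the state at step 2095 equals the state at step 6 + ((2095 - 6) mod 2) = 7, which is [82, 82, 82, 82, 82].

Derivation:
t=0: [14, 14, 14, 14, 14]
t=1: [57, 57, 57, 57, 57]
t=2: [23, 23, 23, 23, 23]
t=3: [73, 73, 73, 73, 73]
t=4: [26, 26, 26, 26, 26]
t=5: [79, 79, 79, 79, 79]
t=6: [28, 28, 28, 28, 28]
t=7: [82, 82, 82, 82, 82]
t=8: [28, 28, 28, 28, 28]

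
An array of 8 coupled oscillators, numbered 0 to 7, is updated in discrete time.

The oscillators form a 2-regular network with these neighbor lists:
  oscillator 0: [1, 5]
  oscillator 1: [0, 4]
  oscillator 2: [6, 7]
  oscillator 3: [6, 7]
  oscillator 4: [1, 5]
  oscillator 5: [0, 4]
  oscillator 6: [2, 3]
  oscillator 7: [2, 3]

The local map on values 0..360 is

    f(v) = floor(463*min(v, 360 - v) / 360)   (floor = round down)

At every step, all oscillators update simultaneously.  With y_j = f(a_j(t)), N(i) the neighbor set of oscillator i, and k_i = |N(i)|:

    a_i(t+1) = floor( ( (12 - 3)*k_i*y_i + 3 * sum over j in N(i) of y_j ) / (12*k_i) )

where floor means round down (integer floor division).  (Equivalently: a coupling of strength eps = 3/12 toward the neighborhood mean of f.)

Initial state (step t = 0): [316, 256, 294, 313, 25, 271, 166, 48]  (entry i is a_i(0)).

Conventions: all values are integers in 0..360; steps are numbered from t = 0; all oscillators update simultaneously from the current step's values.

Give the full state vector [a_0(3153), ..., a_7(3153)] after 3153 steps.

Answer: [222, 223, 224, 223, 225, 222, 224, 223]
Key observation: The state at step 13, [222, 223, 224, 223, 225, 222, 224, 223], reappears at step 17: the system is in a cycle of period 4 from step 13 on.  Therefore the state at step 3153 equals the state at step 13 + ((3153 - 13) mod 4) = 13, which is [222, 223, 224, 223, 225, 222, 224, 223].

Derivation:
t=0: [316, 256, 294, 313, 25, 271, 166, 48]
t=1: [72, 110, 97, 79, 54, 96, 177, 63]
t=2: [102, 125, 131, 114, 84, 112, 198, 88]
t=3: [136, 149, 166, 149, 119, 137, 195, 124]
t=4: [176, 184, 206, 189, 160, 172, 209, 169]
t=5: [225, 223, 199, 215, 209, 219, 197, 214]
t=6: [174, 177, 204, 189, 190, 181, 205, 189]
t=7: [224, 225, 202, 216, 220, 227, 201, 216]
t=8: [173, 174, 200, 187, 178, 172, 201, 187]
t=9: [222, 223, 207, 219, 226, 222, 206, 219]
t=10: [176, 175, 194, 183, 173, 176, 195, 182]
t=11: [225, 224, 214, 225, 222, 225, 214, 226]
t=12: [173, 174, 185, 174, 176, 173, 185, 174]
t=13: [222, 223, 224, 223, 225, 222, 224, 223]
t=14: [176, 175, 174, 175, 173, 176, 174, 175]
t=15: [225, 224, 223, 224, 222, 225, 223, 224]
t=16: [173, 174, 175, 174, 176, 173, 175, 174]
t=17: [222, 223, 224, 223, 225, 222, 224, 223]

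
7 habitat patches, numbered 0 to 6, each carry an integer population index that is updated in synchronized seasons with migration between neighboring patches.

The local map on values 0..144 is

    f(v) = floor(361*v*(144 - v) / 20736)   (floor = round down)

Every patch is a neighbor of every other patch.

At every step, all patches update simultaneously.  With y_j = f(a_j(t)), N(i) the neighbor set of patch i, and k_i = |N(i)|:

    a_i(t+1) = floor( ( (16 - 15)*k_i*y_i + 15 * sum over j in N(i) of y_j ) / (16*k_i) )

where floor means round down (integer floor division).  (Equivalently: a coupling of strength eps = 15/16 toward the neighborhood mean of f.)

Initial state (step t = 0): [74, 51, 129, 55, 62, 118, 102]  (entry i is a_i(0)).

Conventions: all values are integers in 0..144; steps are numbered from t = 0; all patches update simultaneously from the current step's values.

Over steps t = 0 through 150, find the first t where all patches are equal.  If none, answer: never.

Simulating step by step:
t=0: [74, 51, 129, 55, 62, 118, 102]  (not all equal)
t=1: [70, 71, 75, 70, 70, 73, 71]  (not all equal)
t=2: [90, 90, 90, 90, 90, 90, 90]  (all equal)

Answer: 2
Key observation: Synchronization is absorbing here: once all patches are equal they stay equal, and step 2 is the first all-equal step.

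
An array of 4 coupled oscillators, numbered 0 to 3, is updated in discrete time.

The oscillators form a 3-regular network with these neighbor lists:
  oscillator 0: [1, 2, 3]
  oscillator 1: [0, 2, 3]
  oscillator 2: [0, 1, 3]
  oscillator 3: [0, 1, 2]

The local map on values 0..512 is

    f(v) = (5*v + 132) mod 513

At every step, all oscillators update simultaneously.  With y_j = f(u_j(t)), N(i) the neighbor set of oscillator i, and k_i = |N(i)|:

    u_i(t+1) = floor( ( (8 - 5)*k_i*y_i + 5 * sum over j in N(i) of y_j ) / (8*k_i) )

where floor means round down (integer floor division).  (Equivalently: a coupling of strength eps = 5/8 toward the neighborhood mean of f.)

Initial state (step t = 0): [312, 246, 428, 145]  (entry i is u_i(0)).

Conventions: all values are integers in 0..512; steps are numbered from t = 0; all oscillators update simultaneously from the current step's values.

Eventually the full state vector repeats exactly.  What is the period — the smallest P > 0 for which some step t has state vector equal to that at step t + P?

Answer: 18
Key observation: The state at step 68, [225, 225, 225, 225], reappears at step 86 — and no state repeats earlier — so the cycle the system enters has period 18.

Derivation:
t=0: [312, 246, 428, 145]
t=1: [244, 275, 256, 276]
t=2: [404, 429, 414, 430]
t=3: [163, 184, 171, 185]
t=4: [273, 205, 280, 206]
t=5: [337, 281, 343, 281]
t=6: [381, 420, 386, 420]
t=7: [263, 210, 182, 210]
t=8: [226, 182, 158, 182]
t=9: [180, 143, 209, 143]
t=10: [172, 227, 197, 227]
t=11: [299, 259, 234, 259]
t=12: [257, 309, 288, 309]
t=13: [211, 168, 151, 168]
t=14: [329, 379, 365, 379]
t=15: [379, 421, 409, 421]
t=16: [286, 235, 225, 235]
t=17: [173, 216, 208, 216]
t=18: [289, 239, 233, 239]
t=19: [196, 239, 234, 239]
t=20: [215, 251, 246, 251]
t=21: [288, 318, 314, 318]
t=22: [122, 147, 144, 147]
t=23: [304, 324, 322, 324]
t=24: [173, 190, 188, 190]
t=25: [214, 143, 141, 143]
t=26: [272, 299, 297, 299]
t=27: [227, 164, 163, 164]
t=28: [363, 396, 395, 396]
t=29: [189, 131, 130, 131]
t=30: [189, 226, 225, 226]
t=31: [165, 196, 195, 196]
t=32: [219, 159, 158, 159]
t=33: [333, 368, 367, 368]
t=34: [366, 395, 394, 395]
t=35: [191, 130, 129, 130]
t=36: [189, 224, 223, 224]
t=37: [159, 188, 187, 188]
t=38: [182, 121, 120, 121]
t=39: [144, 179, 178, 179]
t=40: [233, 177, 261, 177]
t=41: [397, 436, 420, 436]
t=42: [170, 202, 189, 202]
t=43: [234, 176, 165, 176]
t=44: [403, 441, 431, 441]
t=45: [203, 235, 226, 235]
t=46: [211, 238, 230, 238]
t=47: [237, 259, 252, 259]
t=48: [352, 370, 364, 370]
t=49: [403, 418, 413, 418]
t=50: [136, 149, 145, 149]
t=51: [335, 346, 342, 346]
t=52: [298, 307, 304, 307]
t=53: [108, 115, 113, 115]
t=54: [178, 184, 182, 184]
t=55: [205, 124, 122, 124]
t=56: [196, 214, 212, 214]
t=57: [140, 155, 153, 155]
t=58: [363, 376, 374, 376]
t=59: [446, 457, 455, 457]
t=60: [342, 351, 349, 351]
t=61: [329, 336, 334, 336]
t=62: [257, 263, 261, 263]
t=63: [407, 412, 411, 412]
t=64: [129, 133, 132, 133]
t=65: [275, 278, 277, 278]
t=66: [489, 491, 491, 491]
t=67: [18, 19, 19, 19]
t=68: [225, 225, 225, 225]
t=69: [231, 231, 231, 231]
t=70: [261, 261, 261, 261]
t=71: [411, 411, 411, 411]
t=72: [135, 135, 135, 135]
t=73: [294, 294, 294, 294]
t=74: [63, 63, 63, 63]
t=75: [447, 447, 447, 447]
t=76: [315, 315, 315, 315]
t=77: [168, 168, 168, 168]
t=78: [459, 459, 459, 459]
t=79: [375, 375, 375, 375]
t=80: [468, 468, 468, 468]
t=81: [420, 420, 420, 420]
t=82: [180, 180, 180, 180]
t=83: [6, 6, 6, 6]
t=84: [162, 162, 162, 162]
t=85: [429, 429, 429, 429]
t=86: [225, 225, 225, 225]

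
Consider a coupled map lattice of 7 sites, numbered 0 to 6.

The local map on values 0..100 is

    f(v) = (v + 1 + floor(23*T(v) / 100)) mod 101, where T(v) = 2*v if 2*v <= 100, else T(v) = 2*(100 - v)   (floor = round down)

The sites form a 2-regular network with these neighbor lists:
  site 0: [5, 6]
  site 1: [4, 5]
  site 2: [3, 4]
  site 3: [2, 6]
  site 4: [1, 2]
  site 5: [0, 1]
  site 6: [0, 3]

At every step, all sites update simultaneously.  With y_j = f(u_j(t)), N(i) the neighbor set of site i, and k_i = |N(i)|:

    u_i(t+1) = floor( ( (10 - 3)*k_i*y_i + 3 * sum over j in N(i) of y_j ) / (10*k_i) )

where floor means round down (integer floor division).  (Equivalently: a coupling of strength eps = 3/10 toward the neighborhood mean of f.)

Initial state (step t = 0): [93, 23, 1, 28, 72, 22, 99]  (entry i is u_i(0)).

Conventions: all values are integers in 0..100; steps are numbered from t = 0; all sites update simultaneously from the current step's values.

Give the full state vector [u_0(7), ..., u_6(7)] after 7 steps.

Answer: [99, 99, 98, 98, 98, 99, 99]

Derivation:
t=0: [93, 23, 1, 28, 72, 22, 99]
t=1: [87, 41, 20, 44, 64, 42, 90]
t=2: [88, 63, 42, 64, 70, 66, 90]
t=3: [92, 81, 68, 80, 80, 83, 92]
t=4: [95, 90, 85, 89, 88, 91, 95]
t=5: [97, 95, 92, 95, 93, 96, 97]
t=6: [98, 97, 96, 97, 97, 98, 98]
t=7: [99, 99, 98, 98, 98, 99, 99]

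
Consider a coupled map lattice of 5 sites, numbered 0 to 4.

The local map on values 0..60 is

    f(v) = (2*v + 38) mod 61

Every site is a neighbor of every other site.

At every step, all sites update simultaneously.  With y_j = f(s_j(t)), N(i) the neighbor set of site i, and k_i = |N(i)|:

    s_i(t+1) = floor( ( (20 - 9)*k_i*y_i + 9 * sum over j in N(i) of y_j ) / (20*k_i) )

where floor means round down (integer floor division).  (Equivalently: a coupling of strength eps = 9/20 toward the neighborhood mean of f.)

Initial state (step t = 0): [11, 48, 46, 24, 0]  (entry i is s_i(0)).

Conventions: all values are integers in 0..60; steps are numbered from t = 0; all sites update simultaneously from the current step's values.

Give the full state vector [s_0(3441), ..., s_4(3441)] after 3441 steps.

Simulating step by step:
t=0: [11, 48, 46, 24, 0]
t=1: [42, 21, 19, 27, 32]
t=2: [11, 20, 18, 25, 29]
t=3: [43, 24, 22, 28, 32]
t=4: [14, 24, 22, 28, 31]
t=5: [16, 24, 23, 28, 30]
t=6: [18, 25, 24, 28, 30]
t=7: [20, 27, 26, 29, 31]
t=8: [24, 30, 29, 32, 34]
t=9: [31, 36, 35, 38, 40]
t=10: [44, 49, 48, 50, 52]
t=11: [9, 13, 12, 14, 16]
t=12: [32, 9, 8, 10, 12]
t=13: [41, 48, 47, 49, 24]
t=14: [39, 18, 17, 19, 24]
t=15: [37, 19, 18, 19, 24]
t=16: [35, 19, 19, 19, 24]
t=17: [33, 19, 19, 19, 24]
t=18: [31, 19, 19, 19, 23]
t=19: [29, 18, 18, 18, 22]
t=20: [26, 16, 16, 16, 19]
t=21: [20, 11, 11, 11, 14]
t=22: [30, 48, 48, 48, 24]
t=23: [27, 16, 16, 16, 21]
t=24: [22, 12, 12, 12, 16]
t=25: [12, 4, 4, 4, 7]
t=26: [21, 41, 41, 41, 44]
t=27: [30, 48, 48, 48, 24]

Answer: [21, 41, 41, 41, 44]
Key observation: The state at step 22, [30, 48, 48, 48, 24], reappears at step 27: the system is in a cycle of period 5 from step 22 on.  Therefore the state at step 3441 equals the state at step 22 + ((3441 - 22) mod 5) = 26, which is [21, 41, 41, 41, 44].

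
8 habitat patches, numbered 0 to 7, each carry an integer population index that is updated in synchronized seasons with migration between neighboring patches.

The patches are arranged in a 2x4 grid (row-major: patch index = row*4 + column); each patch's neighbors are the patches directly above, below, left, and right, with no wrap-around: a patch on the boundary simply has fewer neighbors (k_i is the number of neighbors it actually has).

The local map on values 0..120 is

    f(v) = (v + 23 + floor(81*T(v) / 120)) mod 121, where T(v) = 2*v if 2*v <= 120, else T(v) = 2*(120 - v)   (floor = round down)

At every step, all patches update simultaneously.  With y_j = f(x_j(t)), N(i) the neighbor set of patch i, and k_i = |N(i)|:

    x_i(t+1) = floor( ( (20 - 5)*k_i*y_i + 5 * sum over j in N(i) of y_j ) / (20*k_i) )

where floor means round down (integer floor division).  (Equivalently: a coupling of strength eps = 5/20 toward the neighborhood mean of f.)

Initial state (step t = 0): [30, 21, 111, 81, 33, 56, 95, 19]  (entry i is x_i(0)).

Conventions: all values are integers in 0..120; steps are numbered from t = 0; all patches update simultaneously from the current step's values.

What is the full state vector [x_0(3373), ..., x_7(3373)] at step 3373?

Simulating step by step:
t=0: [30, 21, 111, 81, 33, 56, 95, 19]
t=1: [91, 66, 30, 37, 90, 41, 32, 58]
t=2: [33, 50, 90, 98, 42, 103, 94, 54]
t=3: [77, 27, 30, 29, 15, 24, 30, 28]
t=4: [45, 81, 92, 90, 58, 79, 91, 89]
t=5: [14, 32, 31, 31, 33, 35, 32, 32]
t=6: [66, 94, 95, 95, 95, 103, 98, 97]
t=7: [37, 31, 30, 30, 30, 27, 29, 29]
t=8: [105, 95, 93, 92, 94, 87, 90, 91]
t=9: [27, 30, 31, 31, 30, 32, 32, 31]
t=10: [87, 93, 95, 95, 92, 97, 97, 95]
t=11: [32, 31, 30, 30, 31, 30, 30, 30]
t=12: [97, 94, 93, 93, 95, 93, 93, 93]
t=13: [30, 30, 31, 31, 30, 30, 31, 31]
t=14: [93, 93, 94, 95, 93, 93, 94, 95]
t=15: [31, 31, 30, 30, 31, 31, 30, 30]
t=16: [95, 94, 93, 93, 95, 94, 93, 93]
t=17: [30, 30, 31, 31, 30, 30, 31, 31]

Answer: [30, 30, 31, 31, 30, 30, 31, 31]
Key observation: The state at step 13, [30, 30, 31, 31, 30, 30, 31, 31], reappears at step 17: the system is in a cycle of period 4 from step 13 on.  Therefore the state at step 3373 equals the state at step 13 + ((3373 - 13) mod 4) = 13, which is [30, 30, 31, 31, 30, 30, 31, 31].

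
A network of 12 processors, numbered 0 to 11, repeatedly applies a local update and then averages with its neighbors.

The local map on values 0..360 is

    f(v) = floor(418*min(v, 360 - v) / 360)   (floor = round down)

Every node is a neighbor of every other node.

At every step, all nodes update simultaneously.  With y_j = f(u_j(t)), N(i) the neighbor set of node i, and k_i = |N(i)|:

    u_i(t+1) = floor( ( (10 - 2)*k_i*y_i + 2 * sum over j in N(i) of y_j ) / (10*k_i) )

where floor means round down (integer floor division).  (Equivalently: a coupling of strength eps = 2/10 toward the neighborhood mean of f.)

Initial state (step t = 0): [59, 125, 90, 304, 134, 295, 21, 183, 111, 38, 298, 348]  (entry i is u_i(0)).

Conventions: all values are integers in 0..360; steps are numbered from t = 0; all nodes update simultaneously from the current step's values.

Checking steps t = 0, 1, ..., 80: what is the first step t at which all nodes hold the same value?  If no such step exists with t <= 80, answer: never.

Simulating step by step:
t=0: [59, 125, 90, 304, 134, 295, 21, 183, 111, 38, 298, 348]  (not all equal)
t=1: [73, 133, 101, 70, 141, 78, 38, 180, 120, 54, 75, 30]  (not all equal)
t=2: [88, 143, 114, 86, 150, 93, 57, 186, 131, 71, 91, 49]  (not all equal)
t=3: [105, 156, 129, 103, 162, 109, 77, 184, 145, 90, 108, 70]  (not all equal)
t=4: [124, 171, 146, 123, 177, 128, 99, 189, 161, 111, 127, 93]  (not all equal)
t=5: [146, 189, 166, 145, 194, 149, 123, 189, 179, 134, 149, 117]  (not all equal)
t=6: [170, 193, 188, 169, 188, 173, 149, 193, 200, 159, 173, 143]  (not all equal)
t=7: [195, 192, 197, 194, 197, 197, 176, 192, 186, 185, 197, 171]  (not all equal)
t=8: [191, 194, 190, 192, 190, 190, 201, 194, 200, 201, 190, 197]  (not all equal)
t=9: [195, 192, 195, 194, 195, 195, 185, 192, 186, 185, 195, 189]  (not all equal)
t=10: [191, 195, 191, 192, 191, 191, 201, 195, 200, 201, 191, 197]  (not all equal)
t=11: [195, 191, 195, 194, 195, 195, 185, 191, 186, 185, 195, 189]  (not all equal)
t=12: [191, 195, 191, 192, 191, 191, 201, 195, 200, 201, 191, 197]  (not all equal)

Answer: never
Key observation: The state at step 10 reappears at step 12 — the system is in a cycle of period 2 from step 10 on.  No step 0..12 is synchronized, and the cycle repeats forever, so no step up to 80 (or ever) has all nodes equal.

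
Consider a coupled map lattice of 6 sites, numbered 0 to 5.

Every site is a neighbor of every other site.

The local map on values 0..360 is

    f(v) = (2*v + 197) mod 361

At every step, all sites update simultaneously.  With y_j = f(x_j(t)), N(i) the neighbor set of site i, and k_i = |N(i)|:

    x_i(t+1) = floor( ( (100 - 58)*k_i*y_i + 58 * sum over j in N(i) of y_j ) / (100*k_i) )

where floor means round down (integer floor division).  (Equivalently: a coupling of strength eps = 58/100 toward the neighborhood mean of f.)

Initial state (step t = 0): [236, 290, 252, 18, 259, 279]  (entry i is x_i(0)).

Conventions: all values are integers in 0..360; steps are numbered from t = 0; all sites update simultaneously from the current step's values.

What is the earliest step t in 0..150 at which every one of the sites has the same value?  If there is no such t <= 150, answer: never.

Answer: 32
Key observation: Synchronization is absorbing here: once all sites are equal they stay equal, and step 32 is the first all-equal step.

Derivation:
t=0: [236, 290, 252, 18, 259, 279]  (not all equal)
t=1: [247, 170, 256, 224, 261, 163]  (not all equal)
t=2: [292, 245, 298, 278, 301, 241]  (not all equal)
t=3: [120, 201, 123, 111, 125, 198]  (not all equal)
t=4: [112, 161, 114, 107, 115, 160]  (not all equal)
t=5: [82, 112, 83, 79, 84, 111]  (not all equal)
t=6: [55, 73, 56, 163, 56, 73]  (not all equal)
t=7: [298, 309, 299, 254, 299, 309]  (not all equal)
t=8: [108, 114, 108, 191, 108, 114]  (not all equal)
t=9: [74, 77, 74, 124, 74, 77]  (not all equal)
t=10: [316, 317, 316, 236, 316, 317]  (not all equal)
t=11: [130, 131, 130, 191, 130, 131]  (not all equal)
t=12: [110, 111, 110, 147, 110, 111]  (not all equal)
t=13: [65, 65, 65, 87, 65, 65]  (not all equal)
t=14: [290, 290, 290, 193, 290, 290]  (not all equal)
t=15: [74, 74, 74, 125, 74, 74]  (not all equal)
t=16: [314, 314, 314, 236, 314, 314]  (not all equal)
t=17: [126, 126, 126, 189, 126, 126]  (not all equal)
t=18: [102, 102, 102, 140, 102, 102]  (not all equal)
t=19: [48, 48, 48, 71, 48, 48]  (not all equal)
t=20: [298, 298, 298, 312, 298, 298]  (not all equal)
t=21: [74, 74, 74, 82, 74, 74]  (not all equal)
t=22: [304, 304, 304, 200, 304, 304]  (not all equal)
t=23: [100, 100, 100, 147, 100, 100]  (not all equal)
t=24: [46, 46, 46, 75, 46, 46]  (not all equal)
t=25: [295, 295, 295, 313, 295, 295]  (not all equal)
t=26: [69, 69, 69, 80, 69, 69]  (not all equal)
t=27: [337, 337, 337, 344, 337, 337]  (not all equal)
t=28: [150, 150, 150, 154, 150, 150]  (not all equal)
t=29: [136, 136, 136, 139, 136, 136]  (not all equal)
t=30: [108, 108, 108, 110, 108, 108]  (not all equal)
t=31: [52, 52, 52, 53, 52, 52]  (not all equal)
t=32: [301, 301, 301, 301, 301, 301]  (all equal)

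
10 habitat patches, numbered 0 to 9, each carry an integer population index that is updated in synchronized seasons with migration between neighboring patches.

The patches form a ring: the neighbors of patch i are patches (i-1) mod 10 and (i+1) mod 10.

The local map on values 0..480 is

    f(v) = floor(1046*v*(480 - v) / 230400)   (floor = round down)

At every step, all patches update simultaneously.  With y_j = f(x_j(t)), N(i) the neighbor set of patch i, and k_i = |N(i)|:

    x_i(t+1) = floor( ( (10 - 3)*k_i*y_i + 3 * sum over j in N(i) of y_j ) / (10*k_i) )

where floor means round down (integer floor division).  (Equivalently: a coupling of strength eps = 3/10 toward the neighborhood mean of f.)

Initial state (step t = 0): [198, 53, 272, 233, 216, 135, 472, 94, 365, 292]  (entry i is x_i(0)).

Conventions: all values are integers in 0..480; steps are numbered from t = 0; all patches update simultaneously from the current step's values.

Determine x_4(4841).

Simulating step by step:
t=0: [198, 53, 272, 233, 216, 135, 472, 94, 365, 292]
t=1: [229, 147, 233, 259, 251, 188, 68, 145, 194, 240]
t=2: [254, 233, 254, 259, 258, 232, 159, 210, 247, 259]
t=3: [260, 260, 260, 259, 260, 256, 239, 253, 260, 259]
t=4: [259, 259, 259, 259, 259, 260, 260, 260, 259, 259]
t=5: [259, 259, 259, 259, 259, 259, 259, 259, 259, 259]
t=6: [259, 259, 259, 259, 259, 259, 259, 259, 259, 259]

Answer: x_4(4841) = 259
Key observation: The state at step 5, [259, 259, 259, 259, 259, 259, 259, 259, 259, 259], reappears at step 6: the system is in a cycle of period 1 from step 5 on.  Therefore the state at step 4841 equals the state at step 5 + ((4841 - 5) mod 1) = 5, which is [259, 259, 259, 259, 259, 259, 259, 259, 259, 259].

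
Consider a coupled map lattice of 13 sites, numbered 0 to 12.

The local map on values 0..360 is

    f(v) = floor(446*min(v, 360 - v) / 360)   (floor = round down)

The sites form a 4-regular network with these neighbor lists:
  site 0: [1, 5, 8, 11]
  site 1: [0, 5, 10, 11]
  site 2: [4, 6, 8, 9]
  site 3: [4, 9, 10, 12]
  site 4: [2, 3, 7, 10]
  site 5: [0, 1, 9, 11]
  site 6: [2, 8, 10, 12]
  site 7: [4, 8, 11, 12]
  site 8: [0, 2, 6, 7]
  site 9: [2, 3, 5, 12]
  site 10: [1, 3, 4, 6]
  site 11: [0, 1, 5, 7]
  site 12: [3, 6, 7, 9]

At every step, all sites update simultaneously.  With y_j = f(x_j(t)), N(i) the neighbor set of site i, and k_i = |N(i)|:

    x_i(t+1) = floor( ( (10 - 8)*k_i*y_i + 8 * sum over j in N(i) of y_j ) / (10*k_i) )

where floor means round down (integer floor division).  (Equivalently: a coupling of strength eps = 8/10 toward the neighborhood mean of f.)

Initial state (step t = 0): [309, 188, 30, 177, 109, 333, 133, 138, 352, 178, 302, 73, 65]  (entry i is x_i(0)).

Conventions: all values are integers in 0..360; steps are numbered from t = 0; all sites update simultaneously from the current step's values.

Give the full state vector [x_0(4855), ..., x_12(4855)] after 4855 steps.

Simulating step by step:
t=0: [309, 188, 30, 177, 109, 333, 133, 138, 352, 178, 302, 73, 65]
t=1: [81, 94, 113, 145, 126, 123, 72, 96, 88, 117, 160, 113, 170]
t=2: [123, 141, 127, 177, 158, 130, 149, 146, 111, 164, 147, 125, 148]
t=3: [155, 164, 175, 196, 186, 168, 168, 169, 162, 184, 190, 164, 193]
t=4: [201, 203, 211, 210, 210, 204, 208, 206, 205, 210, 207, 203, 208]
t=5: [193, 193, 186, 186, 186, 192, 188, 189, 190, 187, 188, 193, 187]
t=6: [207, 207, 213, 214, 213, 208, 213, 211, 211, 213, 212, 207, 213]
t=7: [187, 187, 182, 181, 182, 187, 182, 184, 184, 182, 183, 187, 182]
t=8: [214, 215, 219, 220, 219, 215, 219, 218, 218, 219, 218, 214, 219]
t=9: [178, 178, 174, 174, 174, 178, 174, 175, 175, 174, 175, 178, 174]
t=10: [219, 219, 215, 215, 215, 219, 215, 216, 216, 216, 216, 219, 215]
t=11: [174, 174, 178, 178, 178, 174, 178, 177, 177, 177, 177, 174, 178]
t=12: [215, 215, 219, 219, 219, 215, 219, 218, 218, 218, 218, 215, 219]
t=13: [178, 178, 174, 174, 174, 178, 174, 175, 175, 175, 175, 178, 174]
t=14: [219, 219, 215, 215, 215, 219, 215, 216, 216, 216, 216, 219, 215]

Answer: [174, 174, 178, 178, 178, 174, 178, 177, 177, 177, 177, 174, 178]
Key observation: The state at step 10, [219, 219, 215, 215, 215, 219, 215, 216, 216, 216, 216, 219, 215], reappears at step 14: the system is in a cycle of period 4 from step 10 on.  Therefore the state at step 4855 equals the state at step 10 + ((4855 - 10) mod 4) = 11, which is [174, 174, 178, 178, 178, 174, 178, 177, 177, 177, 177, 174, 178].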